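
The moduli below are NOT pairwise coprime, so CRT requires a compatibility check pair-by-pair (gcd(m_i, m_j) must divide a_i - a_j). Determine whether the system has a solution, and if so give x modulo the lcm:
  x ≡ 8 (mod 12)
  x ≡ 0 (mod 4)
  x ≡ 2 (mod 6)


Moduli 12, 4, 6 are not pairwise coprime, so CRT works modulo lcm(m_i) when all pairwise compatibility conditions hold.
Pairwise compatibility: gcd(m_i, m_j) must divide a_i - a_j for every pair.
Merge one congruence at a time:
  Start: x ≡ 8 (mod 12).
  Combine with x ≡ 0 (mod 4): gcd(12, 4) = 4; 0 - 8 = -8, which IS divisible by 4, so compatible.
    Write x = 8 + 12·t and substitute into x ≡ 0 (mod 4): 12·t ≡ 0 − 8 = -8 (mod 4).
    Divide the congruence (and modulus) by g = 4: 3·t ≡ -2 (mod 1).
    Modulo 1 every t works; take t = 0.
    Then x = 8 + 12·0 = 8, valid modulo lcm(12, 4) = 12: x ≡ 8 (mod 12).
  Combine with x ≡ 2 (mod 6): gcd(12, 6) = 6; 2 - 8 = -6, which IS divisible by 6, so compatible.
    Write x = 8 + 12·t and substitute into x ≡ 2 (mod 6): 12·t ≡ 2 − 8 = -6 (mod 6).
    Divide the congruence (and modulus) by g = 6: 2·t ≡ -1 (mod 1).
    Modulo 1 every t works; take t = 0.
    Then x = 8 + 12·0 = 8, valid modulo lcm(12, 6) = 12: x ≡ 8 (mod 12).
Verify: 8 mod 12 = 8, 8 mod 4 = 0, 8 mod 6 = 2.

x ≡ 8 (mod 12).


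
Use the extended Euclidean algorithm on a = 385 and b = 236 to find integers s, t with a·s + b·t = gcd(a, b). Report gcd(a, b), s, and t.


Euclidean algorithm on (385, 236) — divide until remainder is 0:
  385 = 1 · 236 + 149
  236 = 1 · 149 + 87
  149 = 1 · 87 + 62
  87 = 1 · 62 + 25
  62 = 2 · 25 + 12
  25 = 2 · 12 + 1
  12 = 12 · 1 + 0
gcd(385, 236) = 1.
Track Bezout coefficients alongside the remainders: start with r₀ = 385 = a·1 + b·0 (s = 1, t = 0) and r₁ = 236 = a·0 + b·1 (s = 0, t = 1); each new remainder r_{k+1} = r_{k-1} − q_k·r_k inherits s_{k+1} = s_{k-1} − q_k·s_k, t_{k+1} = t_{k-1} − q_k·t_k, so r_k = a·s_k + b·t_k at every step:
  q = 1: r = 149, s = 1 − 1·0 = 1, t = 0 − 1·1 = -1  (check: 385·1 + 236·(-1) = 149)
  q = 1: r = 87, s = 0 − 1·1 = -1, t = 1 − 1·(-1) = 2  (check: 385·(-1) + 236·2 = 87)
  q = 1: r = 62, s = 1 − 1·(-1) = 2, t = -1 − 1·2 = -3  (check: 385·2 + 236·(-3) = 62)
  q = 1: r = 25, s = -1 − 1·2 = -3, t = 2 − 1·(-3) = 5  (check: 385·(-3) + 236·5 = 25)
  q = 2: r = 12, s = 2 − 2·(-3) = 8, t = -3 − 2·5 = -13  (check: 385·8 + 236·(-13) = 12)
  q = 2: r = 1, s = -3 − 2·8 = -19, t = 5 − 2·(-13) = 31  (check: 385·(-19) + 236·31 = 1)
The row with r = 1 (the gcd) gives the Bezout coefficients s = -19, t = 31.
Result: 385 · (-19) + 236 · (31) = 1.

gcd(385, 236) = 1; s = -19, t = 31 (check: 385·(-19) + 236·31 = 1).


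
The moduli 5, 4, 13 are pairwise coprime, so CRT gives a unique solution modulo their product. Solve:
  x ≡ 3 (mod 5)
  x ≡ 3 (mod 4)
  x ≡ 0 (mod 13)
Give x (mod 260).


Moduli 5, 4, 13 are pairwise coprime; by CRT there is a unique solution modulo M = 5 · 4 · 13 = 260.
Solve pairwise, accumulating the modulus:
  Start with x ≡ 3 (mod 5).
  Combine with x ≡ 3 (mod 4): since gcd(5, 4) = 1, we get a unique residue mod 20.
    Write x = 3 + 5·t and substitute into x ≡ 3 (mod 4): 5·t ≡ 3 − 3 = 0 (mod 4).
    Reduce coefficients mod 4: 1·t ≡ 0 (mod 4).
    So t ≡ 0 (mod 4).
    Then x = 3 + 5·0 = 3, valid modulo lcm(5, 4) = 20: x ≡ 3 (mod 20).
  Combine with x ≡ 0 (mod 13): since gcd(20, 13) = 1, we get a unique residue mod 260.
    Write x = 3 + 20·t and substitute into x ≡ 0 (mod 13): 20·t ≡ 0 − 3 = -3 (mod 13).
    Reduce coefficients mod 13: 7·t ≡ 10 (mod 13).
    The inverse of 7 mod 13 is 2 (since 7·2 = 14 = 1·13 + 1), so t ≡ 2·10 = 20 ≡ 7 (mod 13).
    Then x = 3 + 20·7 = 143, valid modulo lcm(20, 13) = 260: x ≡ 143 (mod 260).
Verify: 143 mod 5 = 3 ✓, 143 mod 4 = 3 ✓, 143 mod 13 = 0 ✓.

x ≡ 143 (mod 260).


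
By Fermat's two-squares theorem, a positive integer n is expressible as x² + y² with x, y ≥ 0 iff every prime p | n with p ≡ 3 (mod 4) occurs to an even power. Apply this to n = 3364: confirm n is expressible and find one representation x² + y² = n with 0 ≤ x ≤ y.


Step 1: Factor n = 3364 = 2^2 · 29^2.
Step 2: Check the mod-4 condition on each prime factor: 2 = 2 (special); 29 ≡ 1 (mod 4), exponent 2.
All primes ≡ 3 (mod 4) appear to even exponent (or don't appear), so by the two-squares theorem n IS expressible as a sum of two squares.
Step 3: Build a representation. Group n = k² · m with k = 2 and m = 29 · 29 = 841 (a product of primes ≡ 1 (mod 4)); a representation of m scales to one of n via (k·x)² + (k·y)² = k²(x² + y²). Each prime p ≡ 1 (mod 4) is itself a sum of two squares; find a² by testing p − a² for a perfect square:
  29: 29 − 1² = 28, 29 − 2² = 25 = 5² ⇒ 29 = 2² + 5².
  Combine using the Brahmagupta–Fibonacci identity (a² + b²)(c² + d²) = (ac − bd)² + (ad + bc)² = (ac + bd)² + (ad − bc)²:
  29 · 29 = 841: from (2² + 5²)(2² + 5²), take (2·2 − 5·5, 2·5 + 5·2) = (4 − 25, 10 + 10) = (-21, 20); dropping signs (only squares matter) gives (21, 20); check 21² + 20² = 441 + 400 = 841 ✓.
  Scale by k = 2: (2·21, 2·20) = (42, 40).
Step 4: Order so x ≤ y and verify: 40² + 42² = 1600 + 1764 = 3364 = n. ✓

n = 3364 = 40² + 42² (one valid representation with x ≤ y).


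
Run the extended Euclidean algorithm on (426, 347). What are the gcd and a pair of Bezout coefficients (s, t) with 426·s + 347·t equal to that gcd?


Euclidean algorithm on (426, 347) — divide until remainder is 0:
  426 = 1 · 347 + 79
  347 = 4 · 79 + 31
  79 = 2 · 31 + 17
  31 = 1 · 17 + 14
  17 = 1 · 14 + 3
  14 = 4 · 3 + 2
  3 = 1 · 2 + 1
  2 = 2 · 1 + 0
gcd(426, 347) = 1.
Track Bezout coefficients alongside the remainders: start with r₀ = 426 = a·1 + b·0 (s = 1, t = 0) and r₁ = 347 = a·0 + b·1 (s = 0, t = 1); each new remainder r_{k+1} = r_{k-1} − q_k·r_k inherits s_{k+1} = s_{k-1} − q_k·s_k, t_{k+1} = t_{k-1} − q_k·t_k, so r_k = a·s_k + b·t_k at every step:
  q = 1: r = 79, s = 1 − 1·0 = 1, t = 0 − 1·1 = -1  (check: 426·1 + 347·(-1) = 79)
  q = 4: r = 31, s = 0 − 4·1 = -4, t = 1 − 4·(-1) = 5  (check: 426·(-4) + 347·5 = 31)
  q = 2: r = 17, s = 1 − 2·(-4) = 9, t = -1 − 2·5 = -11  (check: 426·9 + 347·(-11) = 17)
  q = 1: r = 14, s = -4 − 1·9 = -13, t = 5 − 1·(-11) = 16  (check: 426·(-13) + 347·16 = 14)
  q = 1: r = 3, s = 9 − 1·(-13) = 22, t = -11 − 1·16 = -27  (check: 426·22 + 347·(-27) = 3)
  q = 4: r = 2, s = -13 − 4·22 = -101, t = 16 − 4·(-27) = 124  (check: 426·(-101) + 347·124 = 2)
  q = 1: r = 1, s = 22 − 1·(-101) = 123, t = -27 − 1·124 = -151  (check: 426·123 + 347·(-151) = 1)
The row with r = 1 (the gcd) gives the Bezout coefficients s = 123, t = -151.
Result: 426 · (123) + 347 · (-151) = 1.

gcd(426, 347) = 1; s = 123, t = -151 (check: 426·123 + 347·(-151) = 1).


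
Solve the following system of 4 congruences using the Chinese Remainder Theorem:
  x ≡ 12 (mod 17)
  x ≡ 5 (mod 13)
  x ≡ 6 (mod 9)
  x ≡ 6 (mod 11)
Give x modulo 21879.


Product of moduli M = 17 · 13 · 9 · 11 = 21879.
Merge one congruence at a time:
  Start: x ≡ 12 (mod 17).
  Combine with x ≡ 5 (mod 13); new modulus lcm = 221.
    Write x = 12 + 17·t and substitute into x ≡ 5 (mod 13): 17·t ≡ 5 − 12 = -7 (mod 13).
    Reduce coefficients mod 13: 4·t ≡ 6 (mod 13).
    The inverse of 4 mod 13 is 10 (since 4·10 = 40 = 3·13 + 1), so t ≡ 10·6 = 60 ≡ 8 (mod 13).
    Then x = 12 + 17·8 = 148, valid modulo lcm(17, 13) = 221: x ≡ 148 (mod 221).
  Combine with x ≡ 6 (mod 9); new modulus lcm = 1989.
    Write x = 148 + 221·t and substitute into x ≡ 6 (mod 9): 221·t ≡ 6 − 148 = -142 (mod 9).
    Reduce coefficients mod 9: 5·t ≡ 2 (mod 9).
    The inverse of 5 mod 9 is 2 (since 5·2 = 10 = 1·9 + 1), so t ≡ 2·2 = 4 ≡ 4 (mod 9).
    Then x = 148 + 221·4 = 1032, valid modulo lcm(221, 9) = 1989: x ≡ 1032 (mod 1989).
  Combine with x ≡ 6 (mod 11); new modulus lcm = 21879.
    Write x = 1032 + 1989·t and substitute into x ≡ 6 (mod 11): 1989·t ≡ 6 − 1032 = -1026 (mod 11).
    Reduce coefficients mod 11: 9·t ≡ 8 (mod 11).
    The inverse of 9 mod 11 is 5 (since 9·5 = 45 = 4·11 + 1), so t ≡ 5·8 = 40 ≡ 7 (mod 11).
    Then x = 1032 + 1989·7 = 14955, valid modulo lcm(1989, 11) = 21879: x ≡ 14955 (mod 21879).
Verify against each original: 14955 mod 17 = 12, 14955 mod 13 = 5, 14955 mod 9 = 6, 14955 mod 11 = 6.

x ≡ 14955 (mod 21879).


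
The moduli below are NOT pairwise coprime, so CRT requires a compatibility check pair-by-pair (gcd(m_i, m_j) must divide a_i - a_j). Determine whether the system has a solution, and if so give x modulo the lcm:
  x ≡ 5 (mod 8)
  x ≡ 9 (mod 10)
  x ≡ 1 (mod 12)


Moduli 8, 10, 12 are not pairwise coprime, so CRT works modulo lcm(m_i) when all pairwise compatibility conditions hold.
Pairwise compatibility: gcd(m_i, m_j) must divide a_i - a_j for every pair.
Merge one congruence at a time:
  Start: x ≡ 5 (mod 8).
  Combine with x ≡ 9 (mod 10): gcd(8, 10) = 2; 9 - 5 = 4, which IS divisible by 2, so compatible.
    Write x = 5 + 8·t and substitute into x ≡ 9 (mod 10): 8·t ≡ 9 − 5 = 4 (mod 10).
    Divide the congruence (and modulus) by g = 2: 4·t ≡ 2 (mod 5).
    The inverse of 4 mod 5 is 4 (since 4·4 = 16 = 3·5 + 1), so t ≡ 4·2 = 8 ≡ 3 (mod 5).
    Then x = 5 + 8·3 = 29, valid modulo lcm(8, 10) = 40: x ≡ 29 (mod 40).
  Combine with x ≡ 1 (mod 12): gcd(40, 12) = 4; 1 - 29 = -28, which IS divisible by 4, so compatible.
    Write x = 29 + 40·t and substitute into x ≡ 1 (mod 12): 40·t ≡ 1 − 29 = -28 (mod 12).
    Divide the congruence (and modulus) by g = 4: 10·t ≡ -7 (mod 3).
    Reduce coefficients mod 3: 1·t ≡ 2 (mod 3).
    So t ≡ 2 (mod 3).
    Then x = 29 + 40·2 = 109, valid modulo lcm(40, 12) = 120: x ≡ 109 (mod 120).
Verify: 109 mod 8 = 5, 109 mod 10 = 9, 109 mod 12 = 1.

x ≡ 109 (mod 120).


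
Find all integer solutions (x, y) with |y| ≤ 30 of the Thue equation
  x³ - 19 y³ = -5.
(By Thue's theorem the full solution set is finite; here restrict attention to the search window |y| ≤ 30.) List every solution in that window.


The equation is x³ - 19y³ = -5. For fixed y, x³ = 19·y³ − 5, so a solution requires the RHS to be a perfect cube.
Strategy: iterate y from -30 to 30, compute RHS = 19·y³ − 5, and check whether it is a (positive or negative) perfect cube.
Check small values of y:
  y = 0: RHS = -5 is not a perfect cube.
  y = 1: RHS = 14 is not a perfect cube.
  y = -1: RHS = -24 is not a perfect cube.
  y = 2: RHS = 147 is not a perfect cube.
  y = -2: RHS = -157 is not a perfect cube.
  y = 3: RHS = 508 is not a perfect cube.
  y = -3: RHS = -518 is not a perfect cube.
Continuing the search up to |y| = 30 finds no solutions either.
No (x, y) in the scanned range satisfies the equation.

No integer solutions with |y| ≤ 30.


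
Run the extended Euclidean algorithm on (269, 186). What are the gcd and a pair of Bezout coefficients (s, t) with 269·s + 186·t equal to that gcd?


Euclidean algorithm on (269, 186) — divide until remainder is 0:
  269 = 1 · 186 + 83
  186 = 2 · 83 + 20
  83 = 4 · 20 + 3
  20 = 6 · 3 + 2
  3 = 1 · 2 + 1
  2 = 2 · 1 + 0
gcd(269, 186) = 1.
Track Bezout coefficients alongside the remainders: start with r₀ = 269 = a·1 + b·0 (s = 1, t = 0) and r₁ = 186 = a·0 + b·1 (s = 0, t = 1); each new remainder r_{k+1} = r_{k-1} − q_k·r_k inherits s_{k+1} = s_{k-1} − q_k·s_k, t_{k+1} = t_{k-1} − q_k·t_k, so r_k = a·s_k + b·t_k at every step:
  q = 1: r = 83, s = 1 − 1·0 = 1, t = 0 − 1·1 = -1  (check: 269·1 + 186·(-1) = 83)
  q = 2: r = 20, s = 0 − 2·1 = -2, t = 1 − 2·(-1) = 3  (check: 269·(-2) + 186·3 = 20)
  q = 4: r = 3, s = 1 − 4·(-2) = 9, t = -1 − 4·3 = -13  (check: 269·9 + 186·(-13) = 3)
  q = 6: r = 2, s = -2 − 6·9 = -56, t = 3 − 6·(-13) = 81  (check: 269·(-56) + 186·81 = 2)
  q = 1: r = 1, s = 9 − 1·(-56) = 65, t = -13 − 1·81 = -94  (check: 269·65 + 186·(-94) = 1)
The row with r = 1 (the gcd) gives the Bezout coefficients s = 65, t = -94.
Result: 269 · (65) + 186 · (-94) = 1.

gcd(269, 186) = 1; s = 65, t = -94 (check: 269·65 + 186·(-94) = 1).


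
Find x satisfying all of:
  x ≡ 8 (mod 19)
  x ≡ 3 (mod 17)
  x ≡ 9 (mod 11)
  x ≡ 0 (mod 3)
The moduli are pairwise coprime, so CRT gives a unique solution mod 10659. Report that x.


Product of moduli M = 19 · 17 · 11 · 3 = 10659.
Merge one congruence at a time:
  Start: x ≡ 8 (mod 19).
  Combine with x ≡ 3 (mod 17); new modulus lcm = 323.
    Write x = 8 + 19·t and substitute into x ≡ 3 (mod 17): 19·t ≡ 3 − 8 = -5 (mod 17).
    Reduce coefficients mod 17: 2·t ≡ 12 (mod 17).
    The inverse of 2 mod 17 is 9 (since 2·9 = 18 = 1·17 + 1), so t ≡ 9·12 = 108 ≡ 6 (mod 17).
    Then x = 8 + 19·6 = 122, valid modulo lcm(19, 17) = 323: x ≡ 122 (mod 323).
  Combine with x ≡ 9 (mod 11); new modulus lcm = 3553.
    Write x = 122 + 323·t and substitute into x ≡ 9 (mod 11): 323·t ≡ 9 − 122 = -113 (mod 11).
    Reduce coefficients mod 11: 4·t ≡ 8 (mod 11).
    The inverse of 4 mod 11 is 3 (since 4·3 = 12 = 1·11 + 1), so t ≡ 3·8 = 24 ≡ 2 (mod 11).
    Then x = 122 + 323·2 = 768, valid modulo lcm(323, 11) = 3553: x ≡ 768 (mod 3553).
  Combine with x ≡ 0 (mod 3); new modulus lcm = 10659.
    Write x = 768 + 3553·t and substitute into x ≡ 0 (mod 3): 3553·t ≡ 0 − 768 = -768 (mod 3).
    Reduce coefficients mod 3: 1·t ≡ 0 (mod 3).
    So t ≡ 0 (mod 3).
    Then x = 768 + 3553·0 = 768, valid modulo lcm(3553, 3) = 10659: x ≡ 768 (mod 10659).
Verify against each original: 768 mod 19 = 8, 768 mod 17 = 3, 768 mod 11 = 9, 768 mod 3 = 0.

x ≡ 768 (mod 10659).


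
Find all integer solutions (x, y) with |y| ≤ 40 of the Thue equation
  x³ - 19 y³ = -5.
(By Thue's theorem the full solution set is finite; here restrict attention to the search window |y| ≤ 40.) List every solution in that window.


The equation is x³ - 19y³ = -5. For fixed y, x³ = 19·y³ − 5, so a solution requires the RHS to be a perfect cube.
Strategy: iterate y from -40 to 40, compute RHS = 19·y³ − 5, and check whether it is a (positive or negative) perfect cube.
Check small values of y:
  y = 0: RHS = -5 is not a perfect cube.
  y = 1: RHS = 14 is not a perfect cube.
  y = -1: RHS = -24 is not a perfect cube.
  y = 2: RHS = 147 is not a perfect cube.
  y = -2: RHS = -157 is not a perfect cube.
  y = 3: RHS = 508 is not a perfect cube.
  y = -3: RHS = -518 is not a perfect cube.
Continuing the search up to |y| = 40 finds no solutions either.
No (x, y) in the scanned range satisfies the equation.

No integer solutions with |y| ≤ 40.


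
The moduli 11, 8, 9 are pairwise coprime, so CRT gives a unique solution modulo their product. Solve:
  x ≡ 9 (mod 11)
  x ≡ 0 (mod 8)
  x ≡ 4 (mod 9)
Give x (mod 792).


Moduli 11, 8, 9 are pairwise coprime; by CRT there is a unique solution modulo M = 11 · 8 · 9 = 792.
Solve pairwise, accumulating the modulus:
  Start with x ≡ 9 (mod 11).
  Combine with x ≡ 0 (mod 8): since gcd(11, 8) = 1, we get a unique residue mod 88.
    Write x = 9 + 11·t and substitute into x ≡ 0 (mod 8): 11·t ≡ 0 − 9 = -9 (mod 8).
    Reduce coefficients mod 8: 3·t ≡ 7 (mod 8).
    The inverse of 3 mod 8 is 3 (since 3·3 = 9 = 1·8 + 1), so t ≡ 3·7 = 21 ≡ 5 (mod 8).
    Then x = 9 + 11·5 = 64, valid modulo lcm(11, 8) = 88: x ≡ 64 (mod 88).
  Combine with x ≡ 4 (mod 9): since gcd(88, 9) = 1, we get a unique residue mod 792.
    Write x = 64 + 88·t and substitute into x ≡ 4 (mod 9): 88·t ≡ 4 − 64 = -60 (mod 9).
    Reduce coefficients mod 9: 7·t ≡ 3 (mod 9).
    The inverse of 7 mod 9 is 4 (since 7·4 = 28 = 3·9 + 1), so t ≡ 4·3 = 12 ≡ 3 (mod 9).
    Then x = 64 + 88·3 = 328, valid modulo lcm(88, 9) = 792: x ≡ 328 (mod 792).
Verify: 328 mod 11 = 9 ✓, 328 mod 8 = 0 ✓, 328 mod 9 = 4 ✓.

x ≡ 328 (mod 792).


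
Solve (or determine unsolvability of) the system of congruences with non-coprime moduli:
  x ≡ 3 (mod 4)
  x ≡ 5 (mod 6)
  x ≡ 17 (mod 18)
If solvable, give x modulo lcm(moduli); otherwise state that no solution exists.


Moduli 4, 6, 18 are not pairwise coprime, so CRT works modulo lcm(m_i) when all pairwise compatibility conditions hold.
Pairwise compatibility: gcd(m_i, m_j) must divide a_i - a_j for every pair.
Merge one congruence at a time:
  Start: x ≡ 3 (mod 4).
  Combine with x ≡ 5 (mod 6): gcd(4, 6) = 2; 5 - 3 = 2, which IS divisible by 2, so compatible.
    Write x = 3 + 4·t and substitute into x ≡ 5 (mod 6): 4·t ≡ 5 − 3 = 2 (mod 6).
    Divide the congruence (and modulus) by g = 2: 2·t ≡ 1 (mod 3).
    The inverse of 2 mod 3 is 2 (since 2·2 = 4 = 1·3 + 1), so t ≡ 2·1 = 2 ≡ 2 (mod 3).
    Then x = 3 + 4·2 = 11, valid modulo lcm(4, 6) = 12: x ≡ 11 (mod 12).
  Combine with x ≡ 17 (mod 18): gcd(12, 18) = 6; 17 - 11 = 6, which IS divisible by 6, so compatible.
    Write x = 11 + 12·t and substitute into x ≡ 17 (mod 18): 12·t ≡ 17 − 11 = 6 (mod 18).
    Divide the congruence (and modulus) by g = 6: 2·t ≡ 1 (mod 3).
    The inverse of 2 mod 3 is 2 (since 2·2 = 4 = 1·3 + 1), so t ≡ 2·1 = 2 ≡ 2 (mod 3).
    Then x = 11 + 12·2 = 35, valid modulo lcm(12, 18) = 36: x ≡ 35 (mod 36).
Verify: 35 mod 4 = 3, 35 mod 6 = 5, 35 mod 18 = 17.

x ≡ 35 (mod 36).


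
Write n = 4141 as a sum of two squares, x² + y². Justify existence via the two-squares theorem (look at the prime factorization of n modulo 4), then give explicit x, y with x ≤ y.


Step 1: Factor n = 4141 = 41 · 101.
Step 2: Check the mod-4 condition on each prime factor: 41 ≡ 1 (mod 4), exponent 1; 101 ≡ 1 (mod 4), exponent 1.
All primes ≡ 3 (mod 4) appear to even exponent (or don't appear), so by the two-squares theorem n IS expressible as a sum of two squares.
Step 3: Build a representation. Here n = 41 · 101 is a product of primes ≡ 1 (mod 4). Each prime p ≡ 1 (mod 4) is itself a sum of two squares; find a² by testing p − a² for a perfect square:
  41: 41 − 1² = 40, 41 − 2² = 37, 41 − 3² = 32, 41 − 4² = 25 = 5² ⇒ 41 = 4² + 5².
  101: 101 − 1² = 100 = 10² ⇒ 101 = 1² + 10².
  Combine using the Brahmagupta–Fibonacci identity (a² + b²)(c² + d²) = (ac − bd)² + (ad + bc)² = (ac + bd)² + (ad − bc)²:
  41 · 101 = 4141: from (4² + 5²)(1² + 10²), take (4·1 − 5·10, 4·10 + 5·1) = (4 − 50, 40 + 5) = (-46, 45); dropping signs (only squares matter) gives (46, 45); check 46² + 45² = 2116 + 2025 = 4141 ✓.
Step 4: Order so x ≤ y and verify: 45² + 46² = 2025 + 2116 = 4141 = n. ✓

n = 4141 = 45² + 46² (one valid representation with x ≤ y).


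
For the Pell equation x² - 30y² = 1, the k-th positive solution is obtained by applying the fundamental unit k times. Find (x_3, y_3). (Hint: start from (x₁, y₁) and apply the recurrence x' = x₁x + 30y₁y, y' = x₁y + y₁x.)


Step 1: Find the fundamental solution (x₁, y₁) of x² - 30y² = 1.
  Expand √30 as a continued fraction. a₀ = ⌊√30⌋ = 5; iterate m_{k+1} = d_k·a_k − m_k, d_{k+1} = (30 − m_{k+1}²)/d_k, a_{k+1} = ⌊(a₀ + m_{k+1})/d_{k+1}⌋ (starting m₀ = 0, d₀ = 1), with convergents p_k = a_k·p_{k-1} + p_{k-2}, q_k = a_k·q_{k-1} + q_{k-2} (p₋₁ = 1, q₋₁ = 0):
  k = 0: a₀ = 5; p₀/q₀ = 5/1; p₀² − 30·q₀² = 25 − 30 = -5.
  k = 1: m = 5, d = 5, a = ⌊(5 + 5)/5⌋ = 2; p/q = (2·5 + 1)/(2·1 + 0) = 11/2; p² − 30·q² = 121 − 120 = 1.
  The first convergent with p² − 30·q² = 1 gives the fundamental solution (x₁, y₁) = (11, 2).
Step 2: Apply the recurrence (x_{n+1}, y_{n+1}) = (x₁x_n + 30y₁y_n, x₁y_n + y₁x_n) repeatedly.
  From (x_1, y_1) = (11, 2): x_2 = 11·11 + 30·2·2 = 241; y_2 = 11·2 + 2·11 = 44.
  From (x_2, y_2) = (241, 44): x_3 = 11·241 + 30·2·44 = 5291; y_3 = 11·44 + 2·241 = 966.
Step 3: Verify x_3² - 30·y_3² = 27994681 - 27994680 = 1 (should be 1). ✓

(x_1, y_1) = (11, 2); (x_3, y_3) = (5291, 966).


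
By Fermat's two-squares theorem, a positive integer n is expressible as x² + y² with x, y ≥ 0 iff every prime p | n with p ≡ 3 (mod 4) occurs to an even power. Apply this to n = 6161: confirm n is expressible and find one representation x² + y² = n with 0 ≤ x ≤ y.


Step 1: Factor n = 6161 = 61 · 101.
Step 2: Check the mod-4 condition on each prime factor: 61 ≡ 1 (mod 4), exponent 1; 101 ≡ 1 (mod 4), exponent 1.
All primes ≡ 3 (mod 4) appear to even exponent (or don't appear), so by the two-squares theorem n IS expressible as a sum of two squares.
Step 3: Build a representation. Here n = 61 · 101 is a product of primes ≡ 1 (mod 4). Each prime p ≡ 1 (mod 4) is itself a sum of two squares; find a² by testing p − a² for a perfect square:
  61: 61 − 1² = 60, 61 − 2² = 57, 61 − 3² = 52, 61 − 4² = 45, 61 − 5² = 36 = 6² ⇒ 61 = 5² + 6².
  101: 101 − 1² = 100 = 10² ⇒ 101 = 1² + 10².
  Combine using the Brahmagupta–Fibonacci identity (a² + b²)(c² + d²) = (ac − bd)² + (ad + bc)² = (ac + bd)² + (ad − bc)²:
  61 · 101 = 6161: from (5² + 6²)(1² + 10²), take (5·1 − 6·10, 5·10 + 6·1) = (5 − 60, 50 + 6) = (-55, 56); dropping signs (only squares matter) gives (55, 56); check 55² + 56² = 3025 + 3136 = 6161 ✓.
Step 4: Order so x ≤ y and verify: 55² + 56² = 3025 + 3136 = 6161 = n. ✓

n = 6161 = 55² + 56² (one valid representation with x ≤ y).


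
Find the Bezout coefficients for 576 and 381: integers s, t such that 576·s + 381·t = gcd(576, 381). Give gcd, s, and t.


Euclidean algorithm on (576, 381) — divide until remainder is 0:
  576 = 1 · 381 + 195
  381 = 1 · 195 + 186
  195 = 1 · 186 + 9
  186 = 20 · 9 + 6
  9 = 1 · 6 + 3
  6 = 2 · 3 + 0
gcd(576, 381) = 3.
Track Bezout coefficients alongside the remainders: start with r₀ = 576 = a·1 + b·0 (s = 1, t = 0) and r₁ = 381 = a·0 + b·1 (s = 0, t = 1); each new remainder r_{k+1} = r_{k-1} − q_k·r_k inherits s_{k+1} = s_{k-1} − q_k·s_k, t_{k+1} = t_{k-1} − q_k·t_k, so r_k = a·s_k + b·t_k at every step:
  q = 1: r = 195, s = 1 − 1·0 = 1, t = 0 − 1·1 = -1  (check: 576·1 + 381·(-1) = 195)
  q = 1: r = 186, s = 0 − 1·1 = -1, t = 1 − 1·(-1) = 2  (check: 576·(-1) + 381·2 = 186)
  q = 1: r = 9, s = 1 − 1·(-1) = 2, t = -1 − 1·2 = -3  (check: 576·2 + 381·(-3) = 9)
  q = 20: r = 6, s = -1 − 20·2 = -41, t = 2 − 20·(-3) = 62  (check: 576·(-41) + 381·62 = 6)
  q = 1: r = 3, s = 2 − 1·(-41) = 43, t = -3 − 1·62 = -65  (check: 576·43 + 381·(-65) = 3)
The row with r = 3 (the gcd) gives the Bezout coefficients s = 43, t = -65.
Result: 576 · (43) + 381 · (-65) = 3.

gcd(576, 381) = 3; s = 43, t = -65 (check: 576·43 + 381·(-65) = 3).


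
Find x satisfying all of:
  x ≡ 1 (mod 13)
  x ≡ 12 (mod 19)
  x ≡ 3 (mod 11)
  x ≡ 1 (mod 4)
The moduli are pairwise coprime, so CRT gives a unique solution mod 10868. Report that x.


Product of moduli M = 13 · 19 · 11 · 4 = 10868.
Merge one congruence at a time:
  Start: x ≡ 1 (mod 13).
  Combine with x ≡ 12 (mod 19); new modulus lcm = 247.
    Write x = 1 + 13·t and substitute into x ≡ 12 (mod 19): 13·t ≡ 12 − 1 = 11 (mod 19).
    The inverse of 13 mod 19 is 3 (since 13·3 = 39 = 2·19 + 1), so t ≡ 3·11 = 33 ≡ 14 (mod 19).
    Then x = 1 + 13·14 = 183, valid modulo lcm(13, 19) = 247: x ≡ 183 (mod 247).
  Combine with x ≡ 3 (mod 11); new modulus lcm = 2717.
    Write x = 183 + 247·t and substitute into x ≡ 3 (mod 11): 247·t ≡ 3 − 183 = -180 (mod 11).
    Reduce coefficients mod 11: 5·t ≡ 7 (mod 11).
    The inverse of 5 mod 11 is 9 (since 5·9 = 45 = 4·11 + 1), so t ≡ 9·7 = 63 ≡ 8 (mod 11).
    Then x = 183 + 247·8 = 2159, valid modulo lcm(247, 11) = 2717: x ≡ 2159 (mod 2717).
  Combine with x ≡ 1 (mod 4); new modulus lcm = 10868.
    Write x = 2159 + 2717·t and substitute into x ≡ 1 (mod 4): 2717·t ≡ 1 − 2159 = -2158 (mod 4).
    Reduce coefficients mod 4: 1·t ≡ 2 (mod 4).
    So t ≡ 2 (mod 4).
    Then x = 2159 + 2717·2 = 7593, valid modulo lcm(2717, 4) = 10868: x ≡ 7593 (mod 10868).
Verify against each original: 7593 mod 13 = 1, 7593 mod 19 = 12, 7593 mod 11 = 3, 7593 mod 4 = 1.

x ≡ 7593 (mod 10868).


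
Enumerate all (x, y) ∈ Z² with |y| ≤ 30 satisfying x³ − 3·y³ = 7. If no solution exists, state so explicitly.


The equation is x³ - 3y³ = 7. For fixed y, x³ = 3·y³ + 7, so a solution requires the RHS to be a perfect cube.
Strategy: iterate y from -30 to 30, compute RHS = 3·y³ + 7, and check whether it is a (positive or negative) perfect cube.
Check small values of y:
  y = 0: RHS = 7 is not a perfect cube.
  y = 1: RHS = 10 is not a perfect cube.
  y = -1: RHS = 4 is not a perfect cube.
  y = 2: RHS = 31 is not a perfect cube.
  y = -2: RHS = -17 is not a perfect cube.
  y = 3: RHS = 88 is not a perfect cube.
  y = -3: RHS = -74 is not a perfect cube.
Continuing the search up to |y| = 30 finds no solutions either.
No (x, y) in the scanned range satisfies the equation.

No integer solutions with |y| ≤ 30.


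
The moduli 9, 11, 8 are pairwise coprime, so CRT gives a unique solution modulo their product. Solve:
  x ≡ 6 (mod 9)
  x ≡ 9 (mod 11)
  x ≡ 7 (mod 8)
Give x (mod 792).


Moduli 9, 11, 8 are pairwise coprime; by CRT there is a unique solution modulo M = 9 · 11 · 8 = 792.
Solve pairwise, accumulating the modulus:
  Start with x ≡ 6 (mod 9).
  Combine with x ≡ 9 (mod 11): since gcd(9, 11) = 1, we get a unique residue mod 99.
    Write x = 6 + 9·t and substitute into x ≡ 9 (mod 11): 9·t ≡ 9 − 6 = 3 (mod 11).
    The inverse of 9 mod 11 is 5 (since 9·5 = 45 = 4·11 + 1), so t ≡ 5·3 = 15 ≡ 4 (mod 11).
    Then x = 6 + 9·4 = 42, valid modulo lcm(9, 11) = 99: x ≡ 42 (mod 99).
  Combine with x ≡ 7 (mod 8): since gcd(99, 8) = 1, we get a unique residue mod 792.
    Write x = 42 + 99·t and substitute into x ≡ 7 (mod 8): 99·t ≡ 7 − 42 = -35 (mod 8).
    Reduce coefficients mod 8: 3·t ≡ 5 (mod 8).
    The inverse of 3 mod 8 is 3 (since 3·3 = 9 = 1·8 + 1), so t ≡ 3·5 = 15 ≡ 7 (mod 8).
    Then x = 42 + 99·7 = 735, valid modulo lcm(99, 8) = 792: x ≡ 735 (mod 792).
Verify: 735 mod 9 = 6 ✓, 735 mod 11 = 9 ✓, 735 mod 8 = 7 ✓.

x ≡ 735 (mod 792).


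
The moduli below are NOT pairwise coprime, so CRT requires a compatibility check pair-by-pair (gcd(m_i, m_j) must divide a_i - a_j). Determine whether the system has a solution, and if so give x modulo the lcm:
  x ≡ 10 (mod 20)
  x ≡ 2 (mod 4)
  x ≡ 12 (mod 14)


Moduli 20, 4, 14 are not pairwise coprime, so CRT works modulo lcm(m_i) when all pairwise compatibility conditions hold.
Pairwise compatibility: gcd(m_i, m_j) must divide a_i - a_j for every pair.
Merge one congruence at a time:
  Start: x ≡ 10 (mod 20).
  Combine with x ≡ 2 (mod 4): gcd(20, 4) = 4; 2 - 10 = -8, which IS divisible by 4, so compatible.
    Write x = 10 + 20·t and substitute into x ≡ 2 (mod 4): 20·t ≡ 2 − 10 = -8 (mod 4).
    Divide the congruence (and modulus) by g = 4: 5·t ≡ -2 (mod 1).
    Modulo 1 every t works; take t = 0.
    Then x = 10 + 20·0 = 10, valid modulo lcm(20, 4) = 20: x ≡ 10 (mod 20).
  Combine with x ≡ 12 (mod 14): gcd(20, 14) = 2; 12 - 10 = 2, which IS divisible by 2, so compatible.
    Write x = 10 + 20·t and substitute into x ≡ 12 (mod 14): 20·t ≡ 12 − 10 = 2 (mod 14).
    Divide the congruence (and modulus) by g = 2: 10·t ≡ 1 (mod 7).
    Reduce coefficients mod 7: 3·t ≡ 1 (mod 7).
    The inverse of 3 mod 7 is 5 (since 3·5 = 15 = 2·7 + 1), so t ≡ 5·1 = 5 ≡ 5 (mod 7).
    Then x = 10 + 20·5 = 110, valid modulo lcm(20, 14) = 140: x ≡ 110 (mod 140).
Verify: 110 mod 20 = 10, 110 mod 4 = 2, 110 mod 14 = 12.

x ≡ 110 (mod 140).


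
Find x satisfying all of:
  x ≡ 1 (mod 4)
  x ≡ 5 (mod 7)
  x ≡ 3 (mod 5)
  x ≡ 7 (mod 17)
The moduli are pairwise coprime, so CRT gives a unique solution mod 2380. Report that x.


Product of moduli M = 4 · 7 · 5 · 17 = 2380.
Merge one congruence at a time:
  Start: x ≡ 1 (mod 4).
  Combine with x ≡ 5 (mod 7); new modulus lcm = 28.
    Write x = 1 + 4·t and substitute into x ≡ 5 (mod 7): 4·t ≡ 5 − 1 = 4 (mod 7).
    The inverse of 4 mod 7 is 2 (since 4·2 = 8 = 1·7 + 1), so t ≡ 2·4 = 8 ≡ 1 (mod 7).
    Then x = 1 + 4·1 = 5, valid modulo lcm(4, 7) = 28: x ≡ 5 (mod 28).
  Combine with x ≡ 3 (mod 5); new modulus lcm = 140.
    Write x = 5 + 28·t and substitute into x ≡ 3 (mod 5): 28·t ≡ 3 − 5 = -2 (mod 5).
    Reduce coefficients mod 5: 3·t ≡ 3 (mod 5).
    The inverse of 3 mod 5 is 2 (since 3·2 = 6 = 1·5 + 1), so t ≡ 2·3 = 6 ≡ 1 (mod 5).
    Then x = 5 + 28·1 = 33, valid modulo lcm(28, 5) = 140: x ≡ 33 (mod 140).
  Combine with x ≡ 7 (mod 17); new modulus lcm = 2380.
    Write x = 33 + 140·t and substitute into x ≡ 7 (mod 17): 140·t ≡ 7 − 33 = -26 (mod 17).
    Reduce coefficients mod 17: 4·t ≡ 8 (mod 17).
    The inverse of 4 mod 17 is 13 (since 4·13 = 52 = 3·17 + 1), so t ≡ 13·8 = 104 ≡ 2 (mod 17).
    Then x = 33 + 140·2 = 313, valid modulo lcm(140, 17) = 2380: x ≡ 313 (mod 2380).
Verify against each original: 313 mod 4 = 1, 313 mod 7 = 5, 313 mod 5 = 3, 313 mod 17 = 7.

x ≡ 313 (mod 2380).


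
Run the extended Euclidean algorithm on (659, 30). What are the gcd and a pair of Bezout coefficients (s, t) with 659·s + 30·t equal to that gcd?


Euclidean algorithm on (659, 30) — divide until remainder is 0:
  659 = 21 · 30 + 29
  30 = 1 · 29 + 1
  29 = 29 · 1 + 0
gcd(659, 30) = 1.
Track Bezout coefficients alongside the remainders: start with r₀ = 659 = a·1 + b·0 (s = 1, t = 0) and r₁ = 30 = a·0 + b·1 (s = 0, t = 1); each new remainder r_{k+1} = r_{k-1} − q_k·r_k inherits s_{k+1} = s_{k-1} − q_k·s_k, t_{k+1} = t_{k-1} − q_k·t_k, so r_k = a·s_k + b·t_k at every step:
  q = 21: r = 29, s = 1 − 21·0 = 1, t = 0 − 21·1 = -21  (check: 659·1 + 30·(-21) = 29)
  q = 1: r = 1, s = 0 − 1·1 = -1, t = 1 − 1·(-21) = 22  (check: 659·(-1) + 30·22 = 1)
The row with r = 1 (the gcd) gives the Bezout coefficients s = -1, t = 22.
Result: 659 · (-1) + 30 · (22) = 1.

gcd(659, 30) = 1; s = -1, t = 22 (check: 659·(-1) + 30·22 = 1).


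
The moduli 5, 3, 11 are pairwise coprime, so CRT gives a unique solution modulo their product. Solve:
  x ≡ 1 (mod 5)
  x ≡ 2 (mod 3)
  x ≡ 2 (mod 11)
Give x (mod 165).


Moduli 5, 3, 11 are pairwise coprime; by CRT there is a unique solution modulo M = 5 · 3 · 11 = 165.
Solve pairwise, accumulating the modulus:
  Start with x ≡ 1 (mod 5).
  Combine with x ≡ 2 (mod 3): since gcd(5, 3) = 1, we get a unique residue mod 15.
    Write x = 1 + 5·t and substitute into x ≡ 2 (mod 3): 5·t ≡ 2 − 1 = 1 (mod 3).
    Reduce coefficients mod 3: 2·t ≡ 1 (mod 3).
    The inverse of 2 mod 3 is 2 (since 2·2 = 4 = 1·3 + 1), so t ≡ 2·1 = 2 ≡ 2 (mod 3).
    Then x = 1 + 5·2 = 11, valid modulo lcm(5, 3) = 15: x ≡ 11 (mod 15).
  Combine with x ≡ 2 (mod 11): since gcd(15, 11) = 1, we get a unique residue mod 165.
    Write x = 11 + 15·t and substitute into x ≡ 2 (mod 11): 15·t ≡ 2 − 11 = -9 (mod 11).
    Reduce coefficients mod 11: 4·t ≡ 2 (mod 11).
    The inverse of 4 mod 11 is 3 (since 4·3 = 12 = 1·11 + 1), so t ≡ 3·2 = 6 ≡ 6 (mod 11).
    Then x = 11 + 15·6 = 101, valid modulo lcm(15, 11) = 165: x ≡ 101 (mod 165).
Verify: 101 mod 5 = 1 ✓, 101 mod 3 = 2 ✓, 101 mod 11 = 2 ✓.

x ≡ 101 (mod 165).


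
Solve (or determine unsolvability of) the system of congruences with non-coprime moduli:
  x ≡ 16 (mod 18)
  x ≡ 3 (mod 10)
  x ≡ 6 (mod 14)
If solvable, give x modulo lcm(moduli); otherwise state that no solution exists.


Moduli 18, 10, 14 are not pairwise coprime, so CRT works modulo lcm(m_i) when all pairwise compatibility conditions hold.
Pairwise compatibility: gcd(m_i, m_j) must divide a_i - a_j for every pair.
Merge one congruence at a time:
  Start: x ≡ 16 (mod 18).
  Combine with x ≡ 3 (mod 10): gcd(18, 10) = 2, and 3 - 16 = -13 is NOT divisible by 2.
    ⇒ system is inconsistent (no integer solution).

No solution (the system is inconsistent).


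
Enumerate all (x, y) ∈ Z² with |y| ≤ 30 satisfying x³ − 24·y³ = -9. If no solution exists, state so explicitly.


The equation is x³ - 24y³ = -9. For fixed y, x³ = 24·y³ − 9, so a solution requires the RHS to be a perfect cube.
Strategy: iterate y from -30 to 30, compute RHS = 24·y³ − 9, and check whether it is a (positive or negative) perfect cube.
Check small values of y:
  y = 0: RHS = -9 is not a perfect cube.
  y = 1: RHS = 15 is not a perfect cube.
  y = -1: RHS = -33 is not a perfect cube.
  y = 2: RHS = 183 is not a perfect cube.
  y = -2: RHS = -201 is not a perfect cube.
  y = 3: RHS = 639 is not a perfect cube.
  y = -3: RHS = -657 is not a perfect cube.
Continuing the search up to |y| = 30 finds no solutions either.
No (x, y) in the scanned range satisfies the equation.

No integer solutions with |y| ≤ 30.


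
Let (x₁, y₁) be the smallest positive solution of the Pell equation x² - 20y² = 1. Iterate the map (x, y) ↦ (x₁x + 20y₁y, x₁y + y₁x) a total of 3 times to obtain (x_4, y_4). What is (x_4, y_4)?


Step 1: Find the fundamental solution (x₁, y₁) of x² - 20y² = 1.
  Expand √20 as a continued fraction. a₀ = ⌊√20⌋ = 4; iterate m_{k+1} = d_k·a_k − m_k, d_{k+1} = (20 − m_{k+1}²)/d_k, a_{k+1} = ⌊(a₀ + m_{k+1})/d_{k+1}⌋ (starting m₀ = 0, d₀ = 1), with convergents p_k = a_k·p_{k-1} + p_{k-2}, q_k = a_k·q_{k-1} + q_{k-2} (p₋₁ = 1, q₋₁ = 0):
  k = 0: a₀ = 4; p₀/q₀ = 4/1; p₀² − 20·q₀² = 16 − 20 = -4.
  k = 1: m = 4, d = 4, a = ⌊(4 + 4)/4⌋ = 2; p/q = (2·4 + 1)/(2·1 + 0) = 9/2; p² − 20·q² = 81 − 80 = 1.
  The first convergent with p² − 20·q² = 1 gives the fundamental solution (x₁, y₁) = (9, 2).
Step 2: Apply the recurrence (x_{n+1}, y_{n+1}) = (x₁x_n + 20y₁y_n, x₁y_n + y₁x_n) repeatedly.
  From (x_1, y_1) = (9, 2): x_2 = 9·9 + 20·2·2 = 161; y_2 = 9·2 + 2·9 = 36.
  From (x_2, y_2) = (161, 36): x_3 = 9·161 + 20·2·36 = 2889; y_3 = 9·36 + 2·161 = 646.
  From (x_3, y_3) = (2889, 646): x_4 = 9·2889 + 20·2·646 = 51841; y_4 = 9·646 + 2·2889 = 11592.
Step 3: Verify x_4² - 20·y_4² = 2687489281 - 2687489280 = 1 (should be 1). ✓

(x_1, y_1) = (9, 2); (x_4, y_4) = (51841, 11592).


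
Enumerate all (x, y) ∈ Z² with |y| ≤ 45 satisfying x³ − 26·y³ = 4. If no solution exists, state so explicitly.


The equation is x³ - 26y³ = 4. For fixed y, x³ = 26·y³ + 4, so a solution requires the RHS to be a perfect cube.
Strategy: iterate y from -45 to 45, compute RHS = 26·y³ + 4, and check whether it is a (positive or negative) perfect cube.
Check small values of y:
  y = 0: RHS = 4 is not a perfect cube.
  y = 1: RHS = 30 is not a perfect cube.
  y = -1: RHS = -22 is not a perfect cube.
  y = 2: RHS = 212 is not a perfect cube.
  y = -2: RHS = -204 is not a perfect cube.
  y = 3: RHS = 706 is not a perfect cube.
  y = -3: RHS = -698 is not a perfect cube.
Continuing the search up to |y| = 45 finds no solutions either.
No (x, y) in the scanned range satisfies the equation.

No integer solutions with |y| ≤ 45.


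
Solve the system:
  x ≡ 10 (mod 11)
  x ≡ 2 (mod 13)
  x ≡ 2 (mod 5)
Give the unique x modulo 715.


Moduli 11, 13, 5 are pairwise coprime; by CRT there is a unique solution modulo M = 11 · 13 · 5 = 715.
Solve pairwise, accumulating the modulus:
  Start with x ≡ 10 (mod 11).
  Combine with x ≡ 2 (mod 13): since gcd(11, 13) = 1, we get a unique residue mod 143.
    Write x = 10 + 11·t and substitute into x ≡ 2 (mod 13): 11·t ≡ 2 − 10 = -8 (mod 13).
    Reduce coefficients mod 13: 11·t ≡ 5 (mod 13).
    The inverse of 11 mod 13 is 6 (since 11·6 = 66 = 5·13 + 1), so t ≡ 6·5 = 30 ≡ 4 (mod 13).
    Then x = 10 + 11·4 = 54, valid modulo lcm(11, 13) = 143: x ≡ 54 (mod 143).
  Combine with x ≡ 2 (mod 5): since gcd(143, 5) = 1, we get a unique residue mod 715.
    Write x = 54 + 143·t and substitute into x ≡ 2 (mod 5): 143·t ≡ 2 − 54 = -52 (mod 5).
    Reduce coefficients mod 5: 3·t ≡ 3 (mod 5).
    The inverse of 3 mod 5 is 2 (since 3·2 = 6 = 1·5 + 1), so t ≡ 2·3 = 6 ≡ 1 (mod 5).
    Then x = 54 + 143·1 = 197, valid modulo lcm(143, 5) = 715: x ≡ 197 (mod 715).
Verify: 197 mod 11 = 10 ✓, 197 mod 13 = 2 ✓, 197 mod 5 = 2 ✓.

x ≡ 197 (mod 715).


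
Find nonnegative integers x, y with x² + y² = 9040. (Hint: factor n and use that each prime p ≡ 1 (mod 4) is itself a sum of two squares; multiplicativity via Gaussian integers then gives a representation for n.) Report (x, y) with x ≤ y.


Step 1: Factor n = 9040 = 2^4 · 5 · 113.
Step 2: Check the mod-4 condition on each prime factor: 2 = 2 (special); 5 ≡ 1 (mod 4), exponent 1; 113 ≡ 1 (mod 4), exponent 1.
All primes ≡ 3 (mod 4) appear to even exponent (or don't appear), so by the two-squares theorem n IS expressible as a sum of two squares.
Step 3: Build a representation. Group n = k² · m with k = 4 and m = 5 · 113 = 565 (a product of primes ≡ 1 (mod 4)); a representation of m scales to one of n via (k·x)² + (k·y)² = k²(x² + y²). Each prime p ≡ 1 (mod 4) is itself a sum of two squares; find a² by testing p − a² for a perfect square:
  5: 5 − 1² = 4 = 2² ⇒ 5 = 1² + 2².
  113: 113 − 1² = 112, 113 − 2² = 109, 113 − 3² = 104, 113 − 4² = 97, 113 − 5² = 88, 113 − 6² = 77, 113 − 7² = 64 = 8² ⇒ 113 = 7² + 8².
  Combine using the Brahmagupta–Fibonacci identity (a² + b²)(c² + d²) = (ac − bd)² + (ad + bc)² = (ac + bd)² + (ad − bc)²:
  5 · 113 = 565: from (1² + 2²)(7² + 8²), take (1·7 − 2·8, 1·8 + 2·7) = (7 − 16, 8 + 14) = (-9, 22); dropping signs (only squares matter) gives (9, 22); check 9² + 22² = 81 + 484 = 565 ✓.
  Scale by k = 4: (4·9, 4·22) = (36, 88).
Step 4: Order so x ≤ y and verify: 36² + 88² = 1296 + 7744 = 9040 = n. ✓

n = 9040 = 36² + 88² (one valid representation with x ≤ y).


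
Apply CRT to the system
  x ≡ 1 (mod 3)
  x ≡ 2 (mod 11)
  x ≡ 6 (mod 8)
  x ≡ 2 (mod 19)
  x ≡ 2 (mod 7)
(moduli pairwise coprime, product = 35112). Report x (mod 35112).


Product of moduli M = 3 · 11 · 8 · 19 · 7 = 35112.
Merge one congruence at a time:
  Start: x ≡ 1 (mod 3).
  Combine with x ≡ 2 (mod 11); new modulus lcm = 33.
    Write x = 1 + 3·t and substitute into x ≡ 2 (mod 11): 3·t ≡ 2 − 1 = 1 (mod 11).
    The inverse of 3 mod 11 is 4 (since 3·4 = 12 = 1·11 + 1), so t ≡ 4·1 = 4 ≡ 4 (mod 11).
    Then x = 1 + 3·4 = 13, valid modulo lcm(3, 11) = 33: x ≡ 13 (mod 33).
  Combine with x ≡ 6 (mod 8); new modulus lcm = 264.
    Write x = 13 + 33·t and substitute into x ≡ 6 (mod 8): 33·t ≡ 6 − 13 = -7 (mod 8).
    Reduce coefficients mod 8: 1·t ≡ 1 (mod 8).
    So t ≡ 1 (mod 8).
    Then x = 13 + 33·1 = 46, valid modulo lcm(33, 8) = 264: x ≡ 46 (mod 264).
  Combine with x ≡ 2 (mod 19); new modulus lcm = 5016.
    Write x = 46 + 264·t and substitute into x ≡ 2 (mod 19): 264·t ≡ 2 − 46 = -44 (mod 19).
    Reduce coefficients mod 19: 17·t ≡ 13 (mod 19).
    The inverse of 17 mod 19 is 9 (since 17·9 = 153 = 8·19 + 1), so t ≡ 9·13 = 117 ≡ 3 (mod 19).
    Then x = 46 + 264·3 = 838, valid modulo lcm(264, 19) = 5016: x ≡ 838 (mod 5016).
  Combine with x ≡ 2 (mod 7); new modulus lcm = 35112.
    Write x = 838 + 5016·t and substitute into x ≡ 2 (mod 7): 5016·t ≡ 2 − 838 = -836 (mod 7).
    Reduce coefficients mod 7: 4·t ≡ 4 (mod 7).
    The inverse of 4 mod 7 is 2 (since 4·2 = 8 = 1·7 + 1), so t ≡ 2·4 = 8 ≡ 1 (mod 7).
    Then x = 838 + 5016·1 = 5854, valid modulo lcm(5016, 7) = 35112: x ≡ 5854 (mod 35112).
Verify against each original: 5854 mod 3 = 1, 5854 mod 11 = 2, 5854 mod 8 = 6, 5854 mod 19 = 2, 5854 mod 7 = 2.

x ≡ 5854 (mod 35112).


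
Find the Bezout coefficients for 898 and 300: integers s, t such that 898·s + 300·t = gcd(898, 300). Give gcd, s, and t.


Euclidean algorithm on (898, 300) — divide until remainder is 0:
  898 = 2 · 300 + 298
  300 = 1 · 298 + 2
  298 = 149 · 2 + 0
gcd(898, 300) = 2.
Track Bezout coefficients alongside the remainders: start with r₀ = 898 = a·1 + b·0 (s = 1, t = 0) and r₁ = 300 = a·0 + b·1 (s = 0, t = 1); each new remainder r_{k+1} = r_{k-1} − q_k·r_k inherits s_{k+1} = s_{k-1} − q_k·s_k, t_{k+1} = t_{k-1} − q_k·t_k, so r_k = a·s_k + b·t_k at every step:
  q = 2: r = 298, s = 1 − 2·0 = 1, t = 0 − 2·1 = -2  (check: 898·1 + 300·(-2) = 298)
  q = 1: r = 2, s = 0 − 1·1 = -1, t = 1 − 1·(-2) = 3  (check: 898·(-1) + 300·3 = 2)
The row with r = 2 (the gcd) gives the Bezout coefficients s = -1, t = 3.
Result: 898 · (-1) + 300 · (3) = 2.

gcd(898, 300) = 2; s = -1, t = 3 (check: 898·(-1) + 300·3 = 2).
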